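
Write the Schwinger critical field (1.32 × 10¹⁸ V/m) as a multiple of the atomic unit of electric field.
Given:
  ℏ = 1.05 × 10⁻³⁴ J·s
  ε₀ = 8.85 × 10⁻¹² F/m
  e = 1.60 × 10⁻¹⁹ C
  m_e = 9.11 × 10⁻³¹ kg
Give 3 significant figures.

atomic unit of electric field: E_au = E_h/(e a₀) = m_e²e⁵/((4πε₀)³ℏ⁴) = 5.20 × 10¹¹ V/m.
1.32 × 10¹⁸ / 5.20 × 10¹¹ = 2.54 × 10⁶

2.54 × 10⁶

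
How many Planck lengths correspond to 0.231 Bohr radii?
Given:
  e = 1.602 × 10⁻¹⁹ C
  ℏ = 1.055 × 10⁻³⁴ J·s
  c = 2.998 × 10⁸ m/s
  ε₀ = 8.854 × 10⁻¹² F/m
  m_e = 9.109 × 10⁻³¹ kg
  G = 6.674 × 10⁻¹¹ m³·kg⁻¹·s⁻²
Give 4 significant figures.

Bohr radius: a₀ = 4πε₀ℏ²/(m_e e²) = 5.297 × 10⁻¹¹ m
Planck length: ℓ_P = √(ℏG/c³) = 1.616 × 10⁻³⁵ m
0.231 × 5.297 × 10⁻¹¹ / 1.616 × 10⁻³⁵ = 7.570 × 10²³

7.570 × 10²³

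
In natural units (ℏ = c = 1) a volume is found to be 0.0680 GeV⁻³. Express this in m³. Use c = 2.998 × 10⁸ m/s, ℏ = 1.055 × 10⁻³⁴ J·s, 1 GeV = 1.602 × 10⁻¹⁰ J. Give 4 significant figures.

Volume is [L]³ = [E]⁻³·(ℏc)³.
1 GeV⁻³ → (ℏc)³ × (1 GeV in J)⁻³ = 7.696 × 10⁻⁴⁸ m³.
Result: 0.0680 × 7.696 × 10⁻⁴⁸ = 5.233 × 10⁻⁴⁹ m³.

5.233 × 10⁻⁴⁹ m³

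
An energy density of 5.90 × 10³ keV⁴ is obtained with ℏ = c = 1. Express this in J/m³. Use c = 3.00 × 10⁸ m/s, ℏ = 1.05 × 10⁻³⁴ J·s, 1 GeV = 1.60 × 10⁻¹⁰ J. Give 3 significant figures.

1.24 × 10¹⁷ J/m³

[E]/[L]³ = [E]⁴/(ℏc)³; restore (ℏc)⁻³.
1 GeV⁴ → 1/(ℏc)³ × (1 GeV in J)⁴ = 2.10 × 10³⁷ J/m³.
Convert the energy scale: 5.90 × 10³ keV⁴ = 5.90 × 10⁻²¹ GeV⁴.
Result: 5.90 × 10⁻²¹ × 2.10 × 10³⁷ = 1.24 × 10¹⁷ J/m³.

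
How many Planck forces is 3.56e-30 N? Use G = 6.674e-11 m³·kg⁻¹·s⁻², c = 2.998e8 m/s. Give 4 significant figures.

2.941e-74

Planck force: F_P = c⁴/G = 1.210e44 N.
3.56e-30 / 1.210e44 = 2.941e-74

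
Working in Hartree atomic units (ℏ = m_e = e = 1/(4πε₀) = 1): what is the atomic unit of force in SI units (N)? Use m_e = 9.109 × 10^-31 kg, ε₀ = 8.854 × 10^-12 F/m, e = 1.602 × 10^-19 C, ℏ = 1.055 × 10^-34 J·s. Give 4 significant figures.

The unique combination of the constants set to 1 with dimensions of force is F_au = E_h/a₀ = m_e²e⁶/((4πε₀)³ℏ⁴).
E_h = 4.354 × 10^-18 J
a₀ = 5.297 × 10^-11 m
E_h/a₀ = 8.220 × 10^-8 N

8.220 × 10^-8 N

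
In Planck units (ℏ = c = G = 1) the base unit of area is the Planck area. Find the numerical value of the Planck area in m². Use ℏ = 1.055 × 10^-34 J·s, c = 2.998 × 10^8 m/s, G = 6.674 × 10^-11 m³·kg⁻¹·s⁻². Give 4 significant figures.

2.613 × 10^-70 m²

A_P = ℏG/c³
  = 7.041 × 10^-45 / 2.695 × 10^25
  = 2.613 × 10^-70 m²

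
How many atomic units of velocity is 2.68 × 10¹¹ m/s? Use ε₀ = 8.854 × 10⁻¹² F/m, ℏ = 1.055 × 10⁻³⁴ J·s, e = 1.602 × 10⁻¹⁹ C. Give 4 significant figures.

atomic unit of velocity: v_au = e²/(4πε₀ℏ) = 2.186 × 10⁶ m/s.
2.68 × 10¹¹ / 2.186 × 10⁶ = 1.226 × 10⁵

1.226 × 10⁵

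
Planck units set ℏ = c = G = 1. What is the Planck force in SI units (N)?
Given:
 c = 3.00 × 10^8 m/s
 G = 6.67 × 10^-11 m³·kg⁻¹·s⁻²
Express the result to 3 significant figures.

The unique combination of the constants set to 1 with dimensions of force is F_P = c⁴/G.
  = 8.10 × 10^33 / 6.67 × 10^-11
  = 1.21 × 10^44 N

1.21 × 10^44 N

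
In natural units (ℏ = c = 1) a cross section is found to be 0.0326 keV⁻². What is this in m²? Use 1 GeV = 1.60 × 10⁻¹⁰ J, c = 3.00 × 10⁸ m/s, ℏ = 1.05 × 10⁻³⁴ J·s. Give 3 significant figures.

1.26 × 10⁻²¹ m²

Area is [L]² = [E]⁻²·(ℏc)²; restore (ℏc)².
1 GeV⁻² → (ℏc)² × (1 GeV in J)⁻² = 3.88 × 10⁻³² m².
Convert the energy scale: 0.0326 keV⁻² = 3.26 × 10¹⁰ GeV⁻².
Result: 3.26 × 10¹⁰ × 3.88 × 10⁻³² = 1.26 × 10⁻²¹ m².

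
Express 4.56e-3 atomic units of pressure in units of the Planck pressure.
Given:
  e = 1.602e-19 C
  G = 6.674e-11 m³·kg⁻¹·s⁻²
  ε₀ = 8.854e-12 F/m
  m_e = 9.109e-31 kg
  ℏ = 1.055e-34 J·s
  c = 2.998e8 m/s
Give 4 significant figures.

atomic unit of pressure: P_au = E_h/a₀³ = m_e⁴e¹⁰/((4πε₀)⁵ℏ⁸) = 2.929e13 Pa
Planck pressure: p_P = c⁷/(ℏG²) = 4.632e113 Pa
4.56e-3 × 2.929e13 / 4.632e113 = 2.883e-103

2.883e-103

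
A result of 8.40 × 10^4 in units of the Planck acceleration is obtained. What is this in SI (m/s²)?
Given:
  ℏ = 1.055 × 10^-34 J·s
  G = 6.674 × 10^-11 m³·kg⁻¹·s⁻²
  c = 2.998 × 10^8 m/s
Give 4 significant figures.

One Planck acceleration: a_P = √(c⁷/(ℏG)) = 5.560 × 10^51 m/s².
8.40 × 10^4 × 5.560 × 10^51 m/s² = 4.671 × 10^56 m/s²

4.671 × 10^56 m/s²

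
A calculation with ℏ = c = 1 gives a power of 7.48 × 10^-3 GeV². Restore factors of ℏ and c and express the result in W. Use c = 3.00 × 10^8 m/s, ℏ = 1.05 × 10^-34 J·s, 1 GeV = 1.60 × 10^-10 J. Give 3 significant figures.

Power is [E]/[T] = [E]²/ℏ.
1 GeV² → 1/ℏ × (1 GeV in J)² = 2.44 × 10^14 W.
Result: 7.48 × 10^-3 × 2.44 × 10^14 = 1.82 × 10^12 W.

1.82 × 10^12 W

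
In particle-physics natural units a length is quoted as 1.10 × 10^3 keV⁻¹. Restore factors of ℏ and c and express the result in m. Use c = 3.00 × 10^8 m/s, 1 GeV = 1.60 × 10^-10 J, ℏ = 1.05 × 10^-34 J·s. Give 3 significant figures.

2.17 × 10^-7 m

A length is [E]⁻¹ in ℏ=c=1; restore one factor of ℏc.
1 GeV⁻¹ → ℏc × (1 GeV in J)⁻¹ = 1.97 × 10^-16 m.
Convert the energy scale: 1.10 × 10^3 keV⁻¹ = 1.10 × 10^9 GeV⁻¹.
Result: 1.10 × 10^9 × 1.97 × 10^-16 = 2.17 × 10^-7 m.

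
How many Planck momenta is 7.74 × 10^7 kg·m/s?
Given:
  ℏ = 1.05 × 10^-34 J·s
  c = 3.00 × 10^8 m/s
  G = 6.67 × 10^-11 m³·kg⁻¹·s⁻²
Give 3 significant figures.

1.19 × 10^7

Planck momentum: p_P = √(ℏc³/G) = 6.52 kg·m/s.
7.74 × 10^7 / 6.52 = 1.19 × 10^7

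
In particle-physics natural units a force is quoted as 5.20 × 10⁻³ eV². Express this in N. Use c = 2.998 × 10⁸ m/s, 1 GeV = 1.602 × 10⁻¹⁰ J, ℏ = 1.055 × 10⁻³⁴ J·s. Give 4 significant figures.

Force is [E]/[L] = [E]²/(ℏc); restore (ℏc)⁻¹.
1 GeV² → 1/(ℏc) × (1 GeV in J)² = 8.114 × 10⁵ N.
Convert the energy scale: 5.20 × 10⁻³ eV² = 5.20 × 10⁻²¹ GeV².
Result: 5.20 × 10⁻²¹ × 8.114 × 10⁵ = 4.219 × 10⁻¹⁵ N.

4.219 × 10⁻¹⁵ N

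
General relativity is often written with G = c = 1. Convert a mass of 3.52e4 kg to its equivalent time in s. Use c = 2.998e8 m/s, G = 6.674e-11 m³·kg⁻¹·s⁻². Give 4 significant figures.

Mass → time via G/c³.
3.52e4 kg × (G/c³) = 8.718e-32 s

8.718e-32 s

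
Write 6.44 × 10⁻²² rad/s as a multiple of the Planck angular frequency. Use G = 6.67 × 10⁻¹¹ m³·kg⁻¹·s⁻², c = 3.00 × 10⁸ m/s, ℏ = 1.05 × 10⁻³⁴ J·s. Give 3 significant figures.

Planck angular frequency: ω_P = √(c⁵/(ℏG)) = 1.86 × 10⁴³ rad/s.
6.44 × 10⁻²² / 1.86 × 10⁴³ = 3.46 × 10⁻⁶⁵

3.46 × 10⁻⁶⁵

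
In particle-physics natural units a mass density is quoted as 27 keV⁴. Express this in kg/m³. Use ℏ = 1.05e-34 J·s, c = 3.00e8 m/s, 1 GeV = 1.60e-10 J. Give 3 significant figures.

6.29e-3 kg/m³

Mass density is [E]/(c²[L]³) = [E]⁴/(ℏ³c⁵).
1 GeV⁴ → 1/(ℏ³c⁵) × (1 GeV in J)⁴ = 2.33e20 kg/m³.
Convert the energy scale: 27 keV⁴ = 2.70e-23 GeV⁴.
Result: 2.70e-23 × 2.33e20 = 6.29e-3 kg/m³.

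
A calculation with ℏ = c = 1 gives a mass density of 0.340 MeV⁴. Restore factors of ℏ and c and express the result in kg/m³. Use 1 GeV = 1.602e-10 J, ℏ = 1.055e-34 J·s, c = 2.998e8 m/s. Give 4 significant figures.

Mass density is [E]/(c²[L]³) = [E]⁴/(ℏ³c⁵).
1 GeV⁴ → 1/(ℏ³c⁵) × (1 GeV in J)⁴ = 2.316e20 kg/m³.
Convert the energy scale: 0.340 MeV⁴ = 3.40e-13 GeV⁴.
Result: 3.40e-13 × 2.316e20 = 7.874e7 kg/m³.

7.874e7 kg/m³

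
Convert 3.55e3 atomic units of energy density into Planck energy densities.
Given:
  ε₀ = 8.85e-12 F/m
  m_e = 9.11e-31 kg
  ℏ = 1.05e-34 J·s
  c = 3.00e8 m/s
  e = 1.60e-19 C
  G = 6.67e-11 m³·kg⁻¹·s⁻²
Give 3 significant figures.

atomic unit of energy density: u_au = E_h/a₀³ = m_e⁴e¹⁰/((4πε₀)⁵ℏ⁸) = 3.01e13 J/m³
Planck energy density: u_P = c⁷/(ℏG²) = 4.68e113 J/m³
3.55e3 × 3.01e13 / 4.68e113 = 2.28e-97

2.28e-97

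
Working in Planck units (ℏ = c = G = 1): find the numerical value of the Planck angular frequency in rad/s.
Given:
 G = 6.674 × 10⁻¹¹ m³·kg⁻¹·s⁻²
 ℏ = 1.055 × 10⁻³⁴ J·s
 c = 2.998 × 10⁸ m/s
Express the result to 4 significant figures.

From ℏ = c = G = 1 the angular frequency scale is ω_P = √(c⁵/(ℏG)).
  = √(3.440 × 10⁸⁶)
  = 1.855 × 10⁴³ rad/s

1.855 × 10⁴³ rad/s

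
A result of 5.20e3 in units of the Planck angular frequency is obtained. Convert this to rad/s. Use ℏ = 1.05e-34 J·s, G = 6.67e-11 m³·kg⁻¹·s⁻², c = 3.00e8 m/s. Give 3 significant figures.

One Planck angular frequency: ω_P = √(c⁵/(ℏG)) = 1.86e43 rad/s.
5.20e3 × 1.86e43 rad/s = 9.69e46 rad/s

9.69e46 rad/s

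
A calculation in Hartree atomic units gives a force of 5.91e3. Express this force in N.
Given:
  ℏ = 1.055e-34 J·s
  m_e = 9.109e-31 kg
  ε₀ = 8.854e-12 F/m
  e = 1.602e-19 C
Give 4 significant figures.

One atomic unit of force: F_au = E_h/a₀ = m_e²e⁶/((4πε₀)³ℏ⁴) = 8.220e-8 N.
5.91e3 × 8.220e-8 N = 4.858e-4 N

4.858e-4 N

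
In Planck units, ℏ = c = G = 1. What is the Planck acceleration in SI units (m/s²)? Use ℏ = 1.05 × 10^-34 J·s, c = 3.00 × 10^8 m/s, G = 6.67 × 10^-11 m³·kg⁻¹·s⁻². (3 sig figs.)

The unique combination of the constants set to 1 with dimensions of acceleration is a_P = √(c⁷/(ℏG)).
  = √(3.12 × 10^103)
  = 5.59 × 10^51 m/s²

5.59 × 10^51 m/s²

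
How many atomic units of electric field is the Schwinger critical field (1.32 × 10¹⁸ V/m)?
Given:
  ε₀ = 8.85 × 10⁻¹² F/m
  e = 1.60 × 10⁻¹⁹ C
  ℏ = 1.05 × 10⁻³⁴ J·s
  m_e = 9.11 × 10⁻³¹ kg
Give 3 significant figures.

2.54 × 10⁶

atomic unit of electric field: E_au = E_h/(e a₀) = m_e²e⁵/((4πε₀)³ℏ⁴) = 5.20 × 10¹¹ V/m.
1.32 × 10¹⁸ / 5.20 × 10¹¹ = 2.54 × 10⁶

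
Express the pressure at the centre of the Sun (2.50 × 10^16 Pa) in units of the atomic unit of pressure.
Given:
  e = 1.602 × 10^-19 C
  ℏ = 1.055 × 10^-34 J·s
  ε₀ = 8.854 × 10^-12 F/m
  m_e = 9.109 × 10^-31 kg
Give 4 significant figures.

853.5

atomic unit of pressure: P_au = E_h/a₀³ = m_e⁴e¹⁰/((4πε₀)⁵ℏ⁸) = 2.929 × 10^13 Pa.
2.50 × 10^16 / 2.929 × 10^13 = 853.5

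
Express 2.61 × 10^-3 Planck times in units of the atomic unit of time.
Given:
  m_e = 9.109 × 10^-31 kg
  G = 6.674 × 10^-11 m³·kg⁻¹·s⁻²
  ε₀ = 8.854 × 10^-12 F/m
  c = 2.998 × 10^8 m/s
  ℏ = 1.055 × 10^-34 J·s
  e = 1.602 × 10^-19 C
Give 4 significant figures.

5.808 × 10^-30

Planck time: t_P = √(ℏG/c⁵) = 5.392 × 10^-44 s
atomic unit of time: τ_au = (4πε₀)²ℏ³/(m_e e⁴) = 2.423 × 10^-17 s
2.61 × 10^-3 × 5.392 × 10^-44 / 2.423 × 10^-17 = 5.808 × 10^-30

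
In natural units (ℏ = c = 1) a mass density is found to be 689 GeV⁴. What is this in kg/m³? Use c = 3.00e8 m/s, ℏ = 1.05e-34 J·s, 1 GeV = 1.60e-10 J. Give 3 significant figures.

1.61e23 kg/m³

Mass density is [E]/(c²[L]³) = [E]⁴/(ℏ³c⁵).
1 GeV⁴ → 1/(ℏ³c⁵) × (1 GeV in J)⁴ = 2.33e20 kg/m³.
Result: 689 × 2.33e20 = 1.61e23 kg/m³.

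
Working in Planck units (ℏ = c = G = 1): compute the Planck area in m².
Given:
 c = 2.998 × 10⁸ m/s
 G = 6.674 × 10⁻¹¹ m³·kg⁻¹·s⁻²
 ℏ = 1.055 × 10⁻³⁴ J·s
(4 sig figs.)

2.613 × 10⁻⁷⁰ m²

From ℏ = c = G = 1 the area scale is A_P = ℏG/c³.
  = 7.041 × 10⁻⁴⁵ / 2.695 × 10²⁵
  = 2.613 × 10⁻⁷⁰ m²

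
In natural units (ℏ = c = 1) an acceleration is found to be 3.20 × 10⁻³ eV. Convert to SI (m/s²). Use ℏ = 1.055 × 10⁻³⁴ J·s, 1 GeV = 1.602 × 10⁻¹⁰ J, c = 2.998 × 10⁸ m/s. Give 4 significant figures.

1.457 × 10²¹ m/s²

Acceleration is [L]/[T]² = c·[E]/ℏ.
1 GeV → c/ℏ × (1 GeV in J) = 4.552 × 10³² m/s².
Convert the energy scale: 3.20 × 10⁻³ eV = 3.20 × 10⁻¹² GeV.
Result: 3.20 × 10⁻¹² × 4.552 × 10³² = 1.457 × 10²¹ m/s².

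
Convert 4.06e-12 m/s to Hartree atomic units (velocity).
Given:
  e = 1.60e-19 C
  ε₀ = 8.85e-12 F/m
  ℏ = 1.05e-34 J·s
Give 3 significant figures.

1.85e-18

atomic unit of velocity: v_au = e²/(4πε₀ℏ) = 2.19e6 m/s.
4.06e-12 / 2.19e6 = 1.85e-18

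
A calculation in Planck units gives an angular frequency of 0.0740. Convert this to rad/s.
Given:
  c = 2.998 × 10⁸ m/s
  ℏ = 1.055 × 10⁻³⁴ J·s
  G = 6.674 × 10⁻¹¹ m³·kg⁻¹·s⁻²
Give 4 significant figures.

1.372 × 10⁴² rad/s

One Planck angular frequency: ω_P = √(c⁵/(ℏG)) = 1.855 × 10⁴³ rad/s.
0.0740 × 1.855 × 10⁴³ rad/s = 1.372 × 10⁴² rad/s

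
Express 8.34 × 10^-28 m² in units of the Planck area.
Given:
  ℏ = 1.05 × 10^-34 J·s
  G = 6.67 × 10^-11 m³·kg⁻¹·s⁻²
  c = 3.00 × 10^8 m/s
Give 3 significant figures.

3.22 × 10^42

Planck area: A_P = ℏG/c³ = 2.59 × 10^-70 m².
8.34 × 10^-28 / 2.59 × 10^-70 = 3.22 × 10^42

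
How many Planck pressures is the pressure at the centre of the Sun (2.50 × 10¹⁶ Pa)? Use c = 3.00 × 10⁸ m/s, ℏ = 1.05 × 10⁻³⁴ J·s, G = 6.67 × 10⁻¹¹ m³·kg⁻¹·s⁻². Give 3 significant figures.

5.34 × 10⁻⁹⁸

Planck pressure: p_P = c⁷/(ℏG²) = 4.68 × 10¹¹³ Pa.
2.50 × 10¹⁶ / 4.68 × 10¹¹³ = 5.34 × 10⁻⁹⁸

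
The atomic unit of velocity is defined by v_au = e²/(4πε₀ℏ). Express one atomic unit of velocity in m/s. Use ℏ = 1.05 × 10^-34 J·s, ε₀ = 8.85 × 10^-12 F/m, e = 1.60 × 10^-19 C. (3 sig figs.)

2.19 × 10^6 m/s

v_au = e²/(4πε₀ℏ)
  = 2.56 × 10^-38 / 1.17 × 10^-44
  = 2.19 × 10^6 m/s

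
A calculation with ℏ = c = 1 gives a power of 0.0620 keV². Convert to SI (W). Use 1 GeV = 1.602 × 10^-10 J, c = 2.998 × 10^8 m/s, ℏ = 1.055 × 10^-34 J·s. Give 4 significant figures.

15.08 W

Power is [E]/[T] = [E]²/ℏ.
1 GeV² → 1/ℏ × (1 GeV in J)² = 2.433 × 10^14 W.
Convert the energy scale: 0.0620 keV² = 6.20 × 10^-14 GeV².
Result: 6.20 × 10^-14 × 2.433 × 10^14 = 15.08 W.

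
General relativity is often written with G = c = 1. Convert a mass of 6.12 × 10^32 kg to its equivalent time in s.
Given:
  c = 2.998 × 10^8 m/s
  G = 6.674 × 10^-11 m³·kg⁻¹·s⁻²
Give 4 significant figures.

1.516 × 10^-3 s

Mass → time via G/c³.
6.12 × 10^32 kg × (G/c³) = 1.516 × 10^-3 s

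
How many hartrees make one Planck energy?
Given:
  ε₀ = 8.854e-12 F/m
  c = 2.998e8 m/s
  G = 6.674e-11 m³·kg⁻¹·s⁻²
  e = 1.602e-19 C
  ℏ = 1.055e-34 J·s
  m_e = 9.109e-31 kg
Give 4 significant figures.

Planck energy: E_P = √(ℏc⁵/G) = 1.957e9 J
hartree: E_h = m_e e⁴/(4πε₀ℏ)² = 4.354e-18 J
ratio = 1.957e9 / 4.354e-18 = 4.494e26

4.494e26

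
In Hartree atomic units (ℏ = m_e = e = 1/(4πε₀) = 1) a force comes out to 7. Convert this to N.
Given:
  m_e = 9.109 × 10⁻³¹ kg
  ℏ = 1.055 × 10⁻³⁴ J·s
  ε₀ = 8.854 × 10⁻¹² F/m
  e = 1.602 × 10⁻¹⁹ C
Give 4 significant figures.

5.754 × 10⁻⁷ N

One atomic unit of force: F_au = E_h/a₀ = m_e²e⁶/((4πε₀)³ℏ⁴) = 8.220 × 10⁻⁸ N.
7 × 8.220 × 10⁻⁸ N = 5.754 × 10⁻⁷ N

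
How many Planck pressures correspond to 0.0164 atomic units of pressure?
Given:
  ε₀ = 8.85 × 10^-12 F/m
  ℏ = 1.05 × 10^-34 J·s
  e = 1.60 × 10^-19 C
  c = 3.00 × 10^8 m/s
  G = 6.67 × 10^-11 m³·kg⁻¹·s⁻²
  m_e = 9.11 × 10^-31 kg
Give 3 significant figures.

1.06 × 10^-102

atomic unit of pressure: P_au = E_h/a₀³ = m_e⁴e¹⁰/((4πε₀)⁵ℏ⁸) = 3.01 × 10^13 Pa
Planck pressure: p_P = c⁷/(ℏG²) = 4.68 × 10^113 Pa
0.0164 × 3.01 × 10^13 / 4.68 × 10^113 = 1.06 × 10^-102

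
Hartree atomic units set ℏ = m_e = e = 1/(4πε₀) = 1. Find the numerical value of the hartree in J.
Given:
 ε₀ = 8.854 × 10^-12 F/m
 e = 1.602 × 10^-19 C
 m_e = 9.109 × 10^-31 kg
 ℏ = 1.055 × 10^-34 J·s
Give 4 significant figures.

Dimensional analysis gives E_h = m_e e⁴/(4πε₀ℏ)².
  = 6.000 × 10^-106 / 1.378 × 10^-88
  = 4.354 × 10^-18 J

4.354 × 10^-18 J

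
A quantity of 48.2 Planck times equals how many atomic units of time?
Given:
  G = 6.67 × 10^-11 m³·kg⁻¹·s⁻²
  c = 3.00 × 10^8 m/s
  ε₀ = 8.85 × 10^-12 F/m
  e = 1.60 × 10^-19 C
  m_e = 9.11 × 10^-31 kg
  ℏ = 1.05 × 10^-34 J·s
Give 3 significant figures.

1.08 × 10^-25

Planck time: t_P = √(ℏG/c⁵) = 5.37 × 10^-44 s
atomic unit of time: τ_au = (4πε₀)²ℏ³/(m_e e⁴) = 2.40 × 10^-17 s
48.2 × 5.37 × 10^-44 / 2.40 × 10^-17 = 1.08 × 10^-25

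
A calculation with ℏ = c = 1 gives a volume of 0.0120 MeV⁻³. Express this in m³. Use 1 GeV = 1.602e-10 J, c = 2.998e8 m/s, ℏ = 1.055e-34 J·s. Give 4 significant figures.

Volume is [L]³ = [E]⁻³·(ℏc)³.
1 GeV⁻³ → (ℏc)³ × (1 GeV in J)⁻³ = 7.696e-48 m³.
Convert the energy scale: 0.0120 MeV⁻³ = 1.20e7 GeV⁻³.
Result: 1.20e7 × 7.696e-48 = 9.235e-41 m³.

9.235e-41 m³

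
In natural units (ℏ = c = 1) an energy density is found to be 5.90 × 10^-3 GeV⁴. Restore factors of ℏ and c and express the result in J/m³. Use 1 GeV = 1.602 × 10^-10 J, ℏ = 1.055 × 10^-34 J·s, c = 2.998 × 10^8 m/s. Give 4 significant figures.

1.228 × 10^35 J/m³

[E]/[L]³ = [E]⁴/(ℏc)³; restore (ℏc)⁻³.
1 GeV⁴ → 1/(ℏc)³ × (1 GeV in J)⁴ = 2.082 × 10^37 J/m³.
Result: 5.90 × 10^-3 × 2.082 × 10^37 = 1.228 × 10^35 J/m³.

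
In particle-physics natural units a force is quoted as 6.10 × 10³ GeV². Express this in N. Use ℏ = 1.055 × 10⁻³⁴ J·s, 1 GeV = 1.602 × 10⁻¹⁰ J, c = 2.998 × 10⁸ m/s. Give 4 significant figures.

4.950 × 10⁹ N

Force is [E]/[L] = [E]²/(ℏc); restore (ℏc)⁻¹.
1 GeV² → 1/(ℏc) × (1 GeV in J)² = 8.114 × 10⁵ N.
Result: 6.10 × 10³ × 8.114 × 10⁵ = 4.950 × 10⁹ N.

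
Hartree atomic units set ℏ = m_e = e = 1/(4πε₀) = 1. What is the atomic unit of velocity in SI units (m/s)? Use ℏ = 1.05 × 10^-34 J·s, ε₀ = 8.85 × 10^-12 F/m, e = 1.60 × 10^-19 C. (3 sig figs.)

2.19 × 10^6 m/s

From ℏ = m_e = e = 1/(4πε₀) = 1 the velocity scale is v_au = e²/(4πε₀ℏ).
  = 2.56 × 10^-38 / 1.17 × 10^-44
  = 2.19 × 10^6 m/s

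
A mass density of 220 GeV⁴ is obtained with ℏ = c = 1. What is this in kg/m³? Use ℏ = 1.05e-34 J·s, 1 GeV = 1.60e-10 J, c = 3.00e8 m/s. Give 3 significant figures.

5.13e22 kg/m³

Mass density is [E]/(c²[L]³) = [E]⁴/(ℏ³c⁵).
1 GeV⁴ → 1/(ℏ³c⁵) × (1 GeV in J)⁴ = 2.33e20 kg/m³.
Result: 220 × 2.33e20 = 5.13e22 kg/m³.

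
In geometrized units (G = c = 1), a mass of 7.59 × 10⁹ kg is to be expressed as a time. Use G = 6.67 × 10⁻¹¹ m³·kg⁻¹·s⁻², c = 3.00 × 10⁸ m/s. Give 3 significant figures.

Mass → time via G/c³.
7.59 × 10⁹ kg × (G/c³) = 1.88 × 10⁻²⁶ s

1.88 × 10⁻²⁶ s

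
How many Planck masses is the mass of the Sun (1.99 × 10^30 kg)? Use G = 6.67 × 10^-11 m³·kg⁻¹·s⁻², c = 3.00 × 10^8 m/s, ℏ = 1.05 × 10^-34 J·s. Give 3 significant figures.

Planck mass: m_P = √(ℏc/G) = 2.17 × 10^-8 kg.
1.99 × 10^30 / 2.17 × 10^-8 = 9.16 × 10^37

9.16 × 10^37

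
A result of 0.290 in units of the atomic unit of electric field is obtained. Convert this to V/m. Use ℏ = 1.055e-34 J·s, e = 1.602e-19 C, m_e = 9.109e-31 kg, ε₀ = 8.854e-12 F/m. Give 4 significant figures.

1.488e11 V/m

One atomic unit of electric field: E_au = E_h/(e a₀) = m_e²e⁵/((4πε₀)³ℏ⁴) = 5.131e11 V/m.
0.290 × 5.131e11 V/m = 1.488e11 V/m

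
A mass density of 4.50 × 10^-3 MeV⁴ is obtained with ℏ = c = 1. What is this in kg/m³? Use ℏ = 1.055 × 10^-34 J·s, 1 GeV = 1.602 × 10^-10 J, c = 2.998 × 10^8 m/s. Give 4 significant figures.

Mass density is [E]/(c²[L]³) = [E]⁴/(ℏ³c⁵).
1 GeV⁴ → 1/(ℏ³c⁵) × (1 GeV in J)⁴ = 2.316 × 10^20 kg/m³.
Convert the energy scale: 4.50 × 10^-3 MeV⁴ = 4.50 × 10^-15 GeV⁴.
Result: 4.50 × 10^-15 × 2.316 × 10^20 = 1.042 × 10^6 kg/m³.

1.042 × 10^6 kg/m³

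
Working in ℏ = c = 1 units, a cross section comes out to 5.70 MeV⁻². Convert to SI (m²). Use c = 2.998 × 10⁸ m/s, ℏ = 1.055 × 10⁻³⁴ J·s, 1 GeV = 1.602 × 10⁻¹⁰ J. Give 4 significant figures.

2.222 × 10⁻²⁵ m²

Area is [L]² = [E]⁻²·(ℏc)²; restore (ℏc)².
1 GeV⁻² → (ℏc)² × (1 GeV in J)⁻² = 3.898 × 10⁻³² m².
Convert the energy scale: 5.70 MeV⁻² = 5.70 × 10⁶ GeV⁻².
Result: 5.70 × 10⁶ × 3.898 × 10⁻³² = 2.222 × 10⁻²⁵ m².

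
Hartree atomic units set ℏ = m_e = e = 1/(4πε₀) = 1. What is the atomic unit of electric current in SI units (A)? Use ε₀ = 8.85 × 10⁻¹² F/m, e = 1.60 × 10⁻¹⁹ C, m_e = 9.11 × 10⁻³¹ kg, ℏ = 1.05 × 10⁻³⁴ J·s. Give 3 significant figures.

6.67 × 10⁻³ A

Dimensional analysis gives I_au = e E_h/ℏ = m_e e⁵/((4πε₀)²ℏ³).
E_h = 4.38 × 10⁻¹⁸ J
e·E_h/ℏ = 6.67 × 10⁻³ A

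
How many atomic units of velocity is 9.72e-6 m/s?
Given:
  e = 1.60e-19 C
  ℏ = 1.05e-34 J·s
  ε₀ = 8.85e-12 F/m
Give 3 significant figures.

4.43e-12

atomic unit of velocity: v_au = e²/(4πε₀ℏ) = 2.19e6 m/s.
9.72e-6 / 2.19e6 = 4.43e-12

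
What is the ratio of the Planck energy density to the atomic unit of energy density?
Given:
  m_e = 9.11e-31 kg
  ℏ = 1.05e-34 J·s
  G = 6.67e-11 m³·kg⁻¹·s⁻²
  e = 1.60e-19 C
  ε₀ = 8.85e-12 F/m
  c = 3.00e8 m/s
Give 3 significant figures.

Planck energy density: u_P = c⁷/(ℏG²) = 4.68e113 J/m³
atomic unit of energy density: u_au = E_h/a₀³ = m_e⁴e¹⁰/((4πε₀)⁵ℏ⁸) = 3.01e13 J/m³
ratio = 4.68e113 / 3.01e13 = 1.55e100

1.55e100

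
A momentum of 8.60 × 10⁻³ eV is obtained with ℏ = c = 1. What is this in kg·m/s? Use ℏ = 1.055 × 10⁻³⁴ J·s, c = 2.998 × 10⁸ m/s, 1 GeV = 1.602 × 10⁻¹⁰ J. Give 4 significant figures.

4.595 × 10⁻³⁰ kg·m/s

Momentum is [E]/c; divide by c.
1 GeV → 1/c × (1 GeV in J) = 5.344 × 10⁻¹⁹ kg·m/s.
Convert the energy scale: 8.60 × 10⁻³ eV = 8.60 × 10⁻¹² GeV.
Result: 8.60 × 10⁻¹² × 5.344 × 10⁻¹⁹ = 4.595 × 10⁻³⁰ kg·m/s.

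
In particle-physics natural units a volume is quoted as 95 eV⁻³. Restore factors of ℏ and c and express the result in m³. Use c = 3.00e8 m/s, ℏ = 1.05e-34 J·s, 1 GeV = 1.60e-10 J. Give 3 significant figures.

7.25e-19 m³

Volume is [L]³ = [E]⁻³·(ℏc)³.
1 GeV⁻³ → (ℏc)³ × (1 GeV in J)⁻³ = 7.63e-48 m³.
Convert the energy scale: 95 eV⁻³ = 9.50e28 GeV⁻³.
Result: 9.50e28 × 7.63e-48 = 7.25e-19 m³.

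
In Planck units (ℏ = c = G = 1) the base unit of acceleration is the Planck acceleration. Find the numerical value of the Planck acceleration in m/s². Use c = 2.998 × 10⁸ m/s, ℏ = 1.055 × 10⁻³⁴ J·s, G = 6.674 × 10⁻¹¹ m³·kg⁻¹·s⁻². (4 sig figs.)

a_P = √(c⁷/(ℏG))
  = √(3.092 × 10¹⁰³)
  = 5.560 × 10⁵¹ m/s²

5.560 × 10⁵¹ m/s²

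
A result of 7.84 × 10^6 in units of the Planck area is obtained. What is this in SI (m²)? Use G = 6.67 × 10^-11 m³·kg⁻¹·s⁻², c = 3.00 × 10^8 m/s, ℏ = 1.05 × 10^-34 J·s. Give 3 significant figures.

One Planck area: A_P = ℏG/c³ = 2.59 × 10^-70 m².
7.84 × 10^6 × 2.59 × 10^-70 m² = 2.03 × 10^-63 m²

2.03 × 10^-63 m²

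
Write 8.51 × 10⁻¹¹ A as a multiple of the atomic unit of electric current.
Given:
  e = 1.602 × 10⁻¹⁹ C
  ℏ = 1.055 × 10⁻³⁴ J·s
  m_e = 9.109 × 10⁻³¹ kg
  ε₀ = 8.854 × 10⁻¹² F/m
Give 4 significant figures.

1.287 × 10⁻⁸

atomic unit of electric current: I_au = e E_h/ℏ = m_e e⁵/((4πε₀)²ℏ³) = 6.612 × 10⁻³ A.
8.51 × 10⁻¹¹ / 6.612 × 10⁻³ = 1.287 × 10⁻⁸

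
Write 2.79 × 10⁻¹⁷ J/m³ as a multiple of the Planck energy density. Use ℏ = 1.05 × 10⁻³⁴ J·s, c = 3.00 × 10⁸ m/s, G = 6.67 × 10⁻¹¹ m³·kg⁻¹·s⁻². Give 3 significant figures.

Planck energy density: u_P = c⁷/(ℏG²) = 4.68 × 10¹¹³ J/m³.
2.79 × 10⁻¹⁷ / 4.68 × 10¹¹³ = 5.96 × 10⁻¹³¹

5.96 × 10⁻¹³¹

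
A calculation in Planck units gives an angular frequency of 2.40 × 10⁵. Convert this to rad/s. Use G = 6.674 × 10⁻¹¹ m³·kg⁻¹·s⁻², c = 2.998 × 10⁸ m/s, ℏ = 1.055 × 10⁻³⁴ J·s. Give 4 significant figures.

4.451 × 10⁴⁸ rad/s

One Planck angular frequency: ω_P = √(c⁵/(ℏG)) = 1.855 × 10⁴³ rad/s.
2.40 × 10⁵ × 1.855 × 10⁴³ rad/s = 4.451 × 10⁴⁸ rad/s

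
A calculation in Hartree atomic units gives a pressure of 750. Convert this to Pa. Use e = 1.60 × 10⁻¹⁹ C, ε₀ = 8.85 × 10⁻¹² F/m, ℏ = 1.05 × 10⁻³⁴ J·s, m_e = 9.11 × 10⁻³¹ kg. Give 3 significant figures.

One atomic unit of pressure: P_au = E_h/a₀³ = m_e⁴e¹⁰/((4πε₀)⁵ℏ⁸) = 3.01 × 10¹³ Pa.
750 × 3.01 × 10¹³ Pa = 2.26 × 10¹⁶ Pa

2.26 × 10¹⁶ Pa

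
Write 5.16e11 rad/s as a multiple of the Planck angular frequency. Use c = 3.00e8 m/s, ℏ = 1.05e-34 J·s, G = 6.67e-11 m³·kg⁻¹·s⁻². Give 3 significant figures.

Planck angular frequency: ω_P = √(c⁵/(ℏG)) = 1.86e43 rad/s.
5.16e11 / 1.86e43 = 2.77e-32

2.77e-32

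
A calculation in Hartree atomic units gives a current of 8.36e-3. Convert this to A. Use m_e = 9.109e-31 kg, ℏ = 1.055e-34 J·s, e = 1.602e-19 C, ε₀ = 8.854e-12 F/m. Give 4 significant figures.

5.528e-5 A

One atomic unit of electric current: I_au = e E_h/ℏ = m_e e⁵/((4πε₀)²ℏ³) = 6.612e-3 A.
8.36e-3 × 6.612e-3 A = 5.528e-5 A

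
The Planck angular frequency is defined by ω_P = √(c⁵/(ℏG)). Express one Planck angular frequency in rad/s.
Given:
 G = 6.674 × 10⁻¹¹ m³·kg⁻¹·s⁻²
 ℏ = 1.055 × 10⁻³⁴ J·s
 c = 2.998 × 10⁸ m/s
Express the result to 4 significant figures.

ω_P = √(c⁵/(ℏG))
  = √(3.440 × 10⁸⁶)
  = 1.855 × 10⁴³ rad/s

1.855 × 10⁴³ rad/s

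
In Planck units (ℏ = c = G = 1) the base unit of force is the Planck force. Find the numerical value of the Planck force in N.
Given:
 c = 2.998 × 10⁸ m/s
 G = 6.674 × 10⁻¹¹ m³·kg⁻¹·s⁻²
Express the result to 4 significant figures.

F_P = c⁴/G
  = 8.078 × 10³³ / 6.674 × 10⁻¹¹
  = 1.210 × 10⁴⁴ N

1.210 × 10⁴⁴ N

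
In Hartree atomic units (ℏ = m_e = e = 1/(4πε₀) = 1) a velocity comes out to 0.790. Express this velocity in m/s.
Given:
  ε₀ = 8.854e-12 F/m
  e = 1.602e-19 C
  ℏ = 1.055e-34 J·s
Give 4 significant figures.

1.727e6 m/s

One atomic unit of velocity: v_au = e²/(4πε₀ℏ) = 2.186e6 m/s.
0.790 × 2.186e6 m/s = 1.727e6 m/s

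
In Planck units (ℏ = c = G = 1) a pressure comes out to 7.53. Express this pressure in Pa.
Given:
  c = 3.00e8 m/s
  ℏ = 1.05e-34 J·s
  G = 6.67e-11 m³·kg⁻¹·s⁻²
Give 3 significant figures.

3.53e114 Pa

One Planck pressure: p_P = c⁷/(ℏG²) = 4.68e113 Pa.
7.53 × 4.68e113 Pa = 3.53e114 Pa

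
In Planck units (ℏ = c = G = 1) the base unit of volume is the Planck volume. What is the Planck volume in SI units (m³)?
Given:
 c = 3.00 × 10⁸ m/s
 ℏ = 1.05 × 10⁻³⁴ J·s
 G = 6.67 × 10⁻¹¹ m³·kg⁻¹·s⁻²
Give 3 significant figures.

V_P = (ℏG/c³)^(3/2)
  = √(1.75 × 10⁻²⁰⁹)
  = 4.18 × 10⁻¹⁰⁵ m³

4.18 × 10⁻¹⁰⁵ m³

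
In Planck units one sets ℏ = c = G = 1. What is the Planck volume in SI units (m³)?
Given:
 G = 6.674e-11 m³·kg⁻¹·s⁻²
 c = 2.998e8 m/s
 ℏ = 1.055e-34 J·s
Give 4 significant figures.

V_P = (ℏG/c³)^(3/2)
  = √(1.784e-209)
  = 4.224e-105 m³

4.224e-105 m³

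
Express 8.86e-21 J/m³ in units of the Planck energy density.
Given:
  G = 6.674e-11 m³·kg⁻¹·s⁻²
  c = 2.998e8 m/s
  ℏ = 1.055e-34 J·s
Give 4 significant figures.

Planck energy density: u_P = c⁷/(ℏG²) = 4.632e113 J/m³.
8.86e-21 / 4.632e113 = 1.913e-134

1.913e-134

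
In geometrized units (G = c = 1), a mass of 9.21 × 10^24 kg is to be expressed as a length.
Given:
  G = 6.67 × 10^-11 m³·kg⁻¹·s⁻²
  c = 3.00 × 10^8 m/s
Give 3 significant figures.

6.83 × 10^-3 m

In G = c = 1 units mass has dimensions of length; the conversion factor is G/c².
9.21 × 10^24 kg × (G/c²) = 6.83 × 10^-3 m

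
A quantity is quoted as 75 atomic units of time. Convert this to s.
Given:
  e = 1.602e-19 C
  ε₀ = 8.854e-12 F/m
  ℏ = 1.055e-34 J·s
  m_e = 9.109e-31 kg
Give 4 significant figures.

1.817e-15 s

One atomic unit of time: τ_au = (4πε₀)²ℏ³/(m_e e⁴) = 2.423e-17 s.
75 × 2.423e-17 s = 1.817e-15 s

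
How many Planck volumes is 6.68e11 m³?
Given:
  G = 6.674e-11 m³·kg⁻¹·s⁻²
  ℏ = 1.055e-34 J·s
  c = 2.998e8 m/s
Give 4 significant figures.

1.581e116

Planck volume: V_P = (ℏG/c³)^(3/2) = 4.224e-105 m³.
6.68e11 / 4.224e-105 = 1.581e116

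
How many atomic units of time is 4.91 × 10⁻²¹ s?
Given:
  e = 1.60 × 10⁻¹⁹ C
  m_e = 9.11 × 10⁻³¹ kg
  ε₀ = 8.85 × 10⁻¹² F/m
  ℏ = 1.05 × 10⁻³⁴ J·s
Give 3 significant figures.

2.05 × 10⁻⁴

atomic unit of time: τ_au = (4πε₀)²ℏ³/(m_e e⁴) = 2.40 × 10⁻¹⁷ s.
4.91 × 10⁻²¹ / 2.40 × 10⁻¹⁷ = 2.05 × 10⁻⁴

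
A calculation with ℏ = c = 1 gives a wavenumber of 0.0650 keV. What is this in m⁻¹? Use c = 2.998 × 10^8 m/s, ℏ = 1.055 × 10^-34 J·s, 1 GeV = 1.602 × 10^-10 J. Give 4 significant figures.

3.292 × 10^8 m⁻¹

Inverse length is [E]/(ℏc).
1 GeV → 1/(ℏc) × (1 GeV in J) = 5.065 × 10^15 m⁻¹.
Convert the energy scale: 0.0650 keV = 6.50 × 10^-8 GeV.
Result: 6.50 × 10^-8 × 5.065 × 10^15 = 3.292 × 10^8 m⁻¹.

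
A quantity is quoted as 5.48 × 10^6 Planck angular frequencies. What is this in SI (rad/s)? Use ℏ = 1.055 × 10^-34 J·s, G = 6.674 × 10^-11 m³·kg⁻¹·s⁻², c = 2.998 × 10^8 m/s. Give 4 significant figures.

One Planck angular frequency: ω_P = √(c⁵/(ℏG)) = 1.855 × 10^43 rad/s.
5.48 × 10^6 × 1.855 × 10^43 rad/s = 1.016 × 10^50 rad/s

1.016 × 10^50 rad/s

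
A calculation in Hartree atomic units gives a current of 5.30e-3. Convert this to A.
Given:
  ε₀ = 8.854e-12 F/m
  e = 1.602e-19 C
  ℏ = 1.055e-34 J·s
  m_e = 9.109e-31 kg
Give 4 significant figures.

One atomic unit of electric current: I_au = e E_h/ℏ = m_e e⁵/((4πε₀)²ℏ³) = 6.612e-3 A.
5.30e-3 × 6.612e-3 A = 3.504e-5 A

3.504e-5 A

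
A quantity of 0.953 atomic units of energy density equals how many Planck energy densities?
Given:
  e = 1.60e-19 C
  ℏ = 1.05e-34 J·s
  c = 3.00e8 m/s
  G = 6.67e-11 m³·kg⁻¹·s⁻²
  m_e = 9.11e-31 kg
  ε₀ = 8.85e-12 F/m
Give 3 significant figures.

atomic unit of energy density: u_au = E_h/a₀³ = m_e⁴e¹⁰/((4πε₀)⁵ℏ⁸) = 3.01e13 J/m³
Planck energy density: u_P = c⁷/(ℏG²) = 4.68e113 J/m³
0.953 × 3.01e13 / 4.68e113 = 6.13e-101

6.13e-101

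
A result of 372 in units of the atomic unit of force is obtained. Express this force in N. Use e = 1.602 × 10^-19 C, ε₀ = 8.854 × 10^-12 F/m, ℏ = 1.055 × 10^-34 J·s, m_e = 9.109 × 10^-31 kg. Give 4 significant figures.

One atomic unit of force: F_au = E_h/a₀ = m_e²e⁶/((4πε₀)³ℏ⁴) = 8.220 × 10^-8 N.
372 × 8.220 × 10^-8 N = 3.058 × 10^-5 N

3.058 × 10^-5 N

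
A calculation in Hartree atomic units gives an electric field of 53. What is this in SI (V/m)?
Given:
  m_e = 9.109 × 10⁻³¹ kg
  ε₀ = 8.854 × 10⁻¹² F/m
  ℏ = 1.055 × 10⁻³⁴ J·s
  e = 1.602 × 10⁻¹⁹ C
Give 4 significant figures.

One atomic unit of electric field: E_au = E_h/(e a₀) = m_e²e⁵/((4πε₀)³ℏ⁴) = 5.131 × 10¹¹ V/m.
53 × 5.131 × 10¹¹ V/m = 2.719 × 10¹³ V/m

2.719 × 10¹³ V/m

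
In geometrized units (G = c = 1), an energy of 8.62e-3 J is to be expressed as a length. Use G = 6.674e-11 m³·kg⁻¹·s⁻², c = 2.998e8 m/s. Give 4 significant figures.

7.121e-47 m

Energy → length via G/c⁴.
8.62e-3 J × (G/c⁴) = 7.121e-47 m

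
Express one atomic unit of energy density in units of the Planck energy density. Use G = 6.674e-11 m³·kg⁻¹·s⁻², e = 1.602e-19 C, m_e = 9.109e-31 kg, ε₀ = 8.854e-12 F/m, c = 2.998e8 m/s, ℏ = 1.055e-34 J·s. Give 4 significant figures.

atomic unit of energy density: u_au = E_h/a₀³ = m_e⁴e¹⁰/((4πε₀)⁵ℏ⁸) = 2.929e13 J/m³
Planck energy density: u_P = c⁷/(ℏG²) = 4.632e113 J/m³
ratio = 2.929e13 / 4.632e113 = 6.323e-101

6.323e-101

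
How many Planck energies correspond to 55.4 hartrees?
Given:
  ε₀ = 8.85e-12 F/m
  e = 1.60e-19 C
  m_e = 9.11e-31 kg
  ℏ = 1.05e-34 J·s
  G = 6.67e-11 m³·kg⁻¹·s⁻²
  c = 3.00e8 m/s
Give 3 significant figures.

1.24e-25

hartree: E_h = m_e e⁴/(4πε₀ℏ)² = 4.38e-18 J
Planck energy: E_P = √(ℏc⁵/G) = 1.96e9 J
55.4 × 4.38e-18 / 1.96e9 = 1.24e-25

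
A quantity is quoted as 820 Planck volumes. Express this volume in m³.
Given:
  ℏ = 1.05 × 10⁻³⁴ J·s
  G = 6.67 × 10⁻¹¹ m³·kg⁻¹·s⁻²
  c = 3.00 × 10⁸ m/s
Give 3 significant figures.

One Planck volume: V_P = (ℏG/c³)^(3/2) = 4.18 × 10⁻¹⁰⁵ m³.
820 × 4.18 × 10⁻¹⁰⁵ m³ = 3.43 × 10⁻¹⁰² m³

3.43 × 10⁻¹⁰² m³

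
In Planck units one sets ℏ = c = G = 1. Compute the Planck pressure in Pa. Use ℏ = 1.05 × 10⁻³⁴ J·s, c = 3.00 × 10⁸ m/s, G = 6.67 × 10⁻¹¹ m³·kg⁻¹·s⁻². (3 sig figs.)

4.68 × 10¹¹³ Pa

p_P = c⁷/(ℏG²)
  = 2.19 × 10⁵⁹ / 4.67 × 10⁻⁵⁵
  = 4.68 × 10¹¹³ Pa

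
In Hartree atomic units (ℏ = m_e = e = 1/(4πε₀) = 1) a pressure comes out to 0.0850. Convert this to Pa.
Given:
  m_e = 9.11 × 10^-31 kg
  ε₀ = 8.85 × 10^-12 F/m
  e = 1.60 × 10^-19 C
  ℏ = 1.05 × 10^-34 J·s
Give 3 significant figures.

2.56 × 10^12 Pa

One atomic unit of pressure: P_au = E_h/a₀³ = m_e⁴e¹⁰/((4πε₀)⁵ℏ⁸) = 3.01 × 10^13 Pa.
0.0850 × 3.01 × 10^13 Pa = 2.56 × 10^12 Pa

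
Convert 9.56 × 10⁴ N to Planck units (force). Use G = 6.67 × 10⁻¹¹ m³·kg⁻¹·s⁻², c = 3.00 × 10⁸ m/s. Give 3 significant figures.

Planck force: F_P = c⁴/G = 1.21 × 10⁴⁴ N.
9.56 × 10⁴ / 1.21 × 10⁴⁴ = 7.87 × 10⁻⁴⁰

7.87 × 10⁻⁴⁰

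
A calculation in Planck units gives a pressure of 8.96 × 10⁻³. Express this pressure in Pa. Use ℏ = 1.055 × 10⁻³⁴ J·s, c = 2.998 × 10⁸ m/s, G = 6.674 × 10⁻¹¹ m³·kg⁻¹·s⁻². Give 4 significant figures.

One Planck pressure: p_P = c⁷/(ℏG²) = 4.632 × 10¹¹³ Pa.
8.96 × 10⁻³ × 4.632 × 10¹¹³ Pa = 4.151 × 10¹¹¹ Pa

4.151 × 10¹¹¹ Pa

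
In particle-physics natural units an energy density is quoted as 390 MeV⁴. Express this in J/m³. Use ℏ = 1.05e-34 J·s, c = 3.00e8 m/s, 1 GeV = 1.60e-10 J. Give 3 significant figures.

8.18e27 J/m³

[E]/[L]³ = [E]⁴/(ℏc)³; restore (ℏc)⁻³.
1 GeV⁴ → 1/(ℏc)³ × (1 GeV in J)⁴ = 2.10e37 J/m³.
Convert the energy scale: 390 MeV⁴ = 3.90e-10 GeV⁴.
Result: 3.90e-10 × 2.10e37 = 8.18e27 J/m³.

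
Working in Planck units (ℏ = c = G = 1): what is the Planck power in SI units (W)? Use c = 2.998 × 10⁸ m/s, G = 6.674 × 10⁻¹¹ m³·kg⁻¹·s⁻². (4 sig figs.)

Dimensional analysis gives P_P = c⁵/G.
  = 2.422 × 10⁴² / 6.674 × 10⁻¹¹
  = 3.629 × 10⁵² W

3.629 × 10⁵² W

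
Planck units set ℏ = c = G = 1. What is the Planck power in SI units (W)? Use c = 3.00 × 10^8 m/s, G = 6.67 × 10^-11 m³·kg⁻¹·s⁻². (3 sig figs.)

The unique combination of the constants set to 1 with dimensions of power is P_P = c⁵/G.
  = 2.43 × 10^42 / 6.67 × 10^-11
  = 3.64 × 10^52 W

3.64 × 10^52 W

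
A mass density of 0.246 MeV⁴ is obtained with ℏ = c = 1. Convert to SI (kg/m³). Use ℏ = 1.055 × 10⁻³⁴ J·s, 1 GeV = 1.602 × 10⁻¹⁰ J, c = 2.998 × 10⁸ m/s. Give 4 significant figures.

5.697 × 10⁷ kg/m³

Mass density is [E]/(c²[L]³) = [E]⁴/(ℏ³c⁵).
1 GeV⁴ → 1/(ℏ³c⁵) × (1 GeV in J)⁴ = 2.316 × 10²⁰ kg/m³.
Convert the energy scale: 0.246 MeV⁴ = 2.46 × 10⁻¹³ GeV⁴.
Result: 2.46 × 10⁻¹³ × 2.316 × 10²⁰ = 5.697 × 10⁷ kg/m³.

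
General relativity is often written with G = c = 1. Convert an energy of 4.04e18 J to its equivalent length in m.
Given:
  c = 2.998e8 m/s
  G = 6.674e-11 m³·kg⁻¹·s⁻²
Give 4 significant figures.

3.338e-26 m

Energy → length via G/c⁴.
4.04e18 J × (G/c⁴) = 3.338e-26 m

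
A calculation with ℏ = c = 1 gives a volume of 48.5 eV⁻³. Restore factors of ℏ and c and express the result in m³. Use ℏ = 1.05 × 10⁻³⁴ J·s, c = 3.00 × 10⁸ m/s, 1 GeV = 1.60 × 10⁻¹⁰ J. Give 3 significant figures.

Volume is [L]³ = [E]⁻³·(ℏc)³.
1 GeV⁻³ → (ℏc)³ × (1 GeV in J)⁻³ = 7.63 × 10⁻⁴⁸ m³.
Convert the energy scale: 48.5 eV⁻³ = 4.85 × 10²⁸ GeV⁻³.
Result: 4.85 × 10²⁸ × 7.63 × 10⁻⁴⁸ = 3.70 × 10⁻¹⁹ m³.

3.70 × 10⁻¹⁹ m³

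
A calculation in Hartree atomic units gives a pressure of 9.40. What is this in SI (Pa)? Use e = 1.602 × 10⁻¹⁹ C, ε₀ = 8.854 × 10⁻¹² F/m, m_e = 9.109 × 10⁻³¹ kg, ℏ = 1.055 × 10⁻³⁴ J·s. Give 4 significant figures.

One atomic unit of pressure: P_au = E_h/a₀³ = m_e⁴e¹⁰/((4πε₀)⁵ℏ⁸) = 2.929 × 10¹³ Pa.
9.40 × 2.929 × 10¹³ Pa = 2.753 × 10¹⁴ Pa

2.753 × 10¹⁴ Pa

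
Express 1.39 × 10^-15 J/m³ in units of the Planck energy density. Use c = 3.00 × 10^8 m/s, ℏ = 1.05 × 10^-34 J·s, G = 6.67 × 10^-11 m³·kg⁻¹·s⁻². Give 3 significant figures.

Planck energy density: u_P = c⁷/(ℏG²) = 4.68 × 10^113 J/m³.
1.39 × 10^-15 / 4.68 × 10^113 = 2.97 × 10^-129

2.97 × 10^-129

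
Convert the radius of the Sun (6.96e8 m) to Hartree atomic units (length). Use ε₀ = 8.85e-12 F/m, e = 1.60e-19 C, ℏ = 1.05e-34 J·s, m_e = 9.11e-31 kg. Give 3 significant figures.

1.32e19

Bohr radius: a₀ = 4πε₀ℏ²/(m_e e²) = 5.26e-11 m.
6.96e8 / 5.26e-11 = 1.32e19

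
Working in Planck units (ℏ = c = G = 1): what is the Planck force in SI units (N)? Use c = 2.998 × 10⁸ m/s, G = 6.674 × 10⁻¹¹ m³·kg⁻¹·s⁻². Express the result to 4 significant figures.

The unique combination of the constants set to 1 with dimensions of force is F_P = c⁴/G.
  = 8.078 × 10³³ / 6.674 × 10⁻¹¹
  = 1.210 × 10⁴⁴ N

1.210 × 10⁴⁴ N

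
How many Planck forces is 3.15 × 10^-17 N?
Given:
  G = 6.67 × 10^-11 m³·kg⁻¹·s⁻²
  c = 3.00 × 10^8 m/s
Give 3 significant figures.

Planck force: F_P = c⁴/G = 1.21 × 10^44 N.
3.15 × 10^-17 / 1.21 × 10^44 = 2.59 × 10^-61

2.59 × 10^-61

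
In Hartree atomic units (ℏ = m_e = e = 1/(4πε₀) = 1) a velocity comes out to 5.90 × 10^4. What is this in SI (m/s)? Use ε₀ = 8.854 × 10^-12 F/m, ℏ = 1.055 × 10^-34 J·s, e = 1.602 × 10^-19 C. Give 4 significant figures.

1.290 × 10^11 m/s

One atomic unit of velocity: v_au = e²/(4πε₀ℏ) = 2.186 × 10^6 m/s.
5.90 × 10^4 × 2.186 × 10^6 m/s = 1.290 × 10^11 m/s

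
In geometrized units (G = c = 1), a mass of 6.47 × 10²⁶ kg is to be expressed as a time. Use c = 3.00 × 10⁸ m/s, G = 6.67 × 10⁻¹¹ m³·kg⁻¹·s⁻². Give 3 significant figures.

1.60 × 10⁻⁹ s

Mass → time via G/c³.
6.47 × 10²⁶ kg × (G/c³) = 1.60 × 10⁻⁹ s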